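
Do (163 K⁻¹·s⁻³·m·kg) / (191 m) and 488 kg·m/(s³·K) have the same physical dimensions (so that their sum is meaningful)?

No

Reduce each to base SI dimensions:
  (163 K⁻¹·s⁻³·m·kg) / (191 m):  [kg·m·s⁻³·K⁻¹] / [m] = kg·s⁻³·K⁻¹
  488 kg·m/(s³·K):  kg·m·s⁻³·K⁻¹
kg·s⁻³·K⁻¹ ≠ kg·m·s⁻³·K⁻¹, so they cannot be added.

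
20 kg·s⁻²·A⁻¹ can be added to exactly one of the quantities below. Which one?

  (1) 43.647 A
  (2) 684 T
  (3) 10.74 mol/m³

Reference: kg·s⁻²·A⁻¹.
Each option:
  (1) A
  (2) T = Wb·m⁻² = kg·s⁻²·A⁻¹  ← same
  (3) mol·m⁻³ = m⁻³·mol
Only (2) matches kg·s⁻²·A⁻¹.

(2)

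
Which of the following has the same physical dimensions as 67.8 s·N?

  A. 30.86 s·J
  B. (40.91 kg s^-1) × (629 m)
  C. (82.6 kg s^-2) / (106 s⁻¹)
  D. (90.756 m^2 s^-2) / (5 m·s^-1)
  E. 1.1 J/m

B.

Reference: N·s = kg·m·s⁻²·s = kg·m·s⁻¹.
Each option:
  A. J·s = N·m·s = kg·m²·s⁻¹
  B. [kg·s⁻¹] · [m] = kg·m·s⁻¹  ← same
  C. [kg·s⁻²] / [s⁻¹] = kg·s⁻¹
  D. [m²·s⁻²] / [m·s⁻¹] = m·s⁻¹
  E. J·m⁻¹ = N·m·m⁻¹ = kg·m·s⁻²
Only B. matches kg·m·s⁻¹.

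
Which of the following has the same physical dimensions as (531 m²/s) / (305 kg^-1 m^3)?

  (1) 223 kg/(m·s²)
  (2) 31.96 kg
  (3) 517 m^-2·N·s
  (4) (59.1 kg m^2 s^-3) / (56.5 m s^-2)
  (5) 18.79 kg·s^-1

(3)

Reference: [m²·s⁻¹] / [kg⁻¹·m³] = kg·m⁻¹·s⁻¹.
Each option:
  (1) kg·m⁻¹·s⁻²
  (2) kg
  (3) N·s·m⁻² = kg·m·s⁻²·s·m⁻² = kg·m⁻¹·s⁻¹  ← same
  (4) [kg·m²·s⁻³] / [m·s⁻²] = kg·m·s⁻¹
  (5) kg·s⁻¹
Only (3) matches kg·m⁻¹·s⁻¹.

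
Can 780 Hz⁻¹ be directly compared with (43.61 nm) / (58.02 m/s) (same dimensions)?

Reduce each to base SI dimensions:
  780 Hz⁻¹:  Hz⁻¹ = (s⁻¹)⁻¹ = s
  (43.61 nm) / (58.02 m/s):  [m] / [m·s⁻¹] = s
Both are s, so they have the same dimensions and can be added.

Yes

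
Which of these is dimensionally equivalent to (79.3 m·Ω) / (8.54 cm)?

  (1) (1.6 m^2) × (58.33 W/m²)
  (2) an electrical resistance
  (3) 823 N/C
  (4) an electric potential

(2)

Reference: [kg·m³·s⁻³·A⁻²] / [m] = kg·m²·s⁻³·A⁻².
Each option:
  (1) [m²] · [kg·s⁻³] = kg·m²·s⁻³
  (2) [electrical resistance] = kg·m²·s⁻³·A⁻²  ← same
  (3) N·C⁻¹ = kg·m·s⁻²·(s·A)⁻¹ = kg·m·s⁻³·A⁻¹
  (4) [electric potential] = kg·m²·s⁻³·A⁻¹
Only (2) matches kg·m²·s⁻³·A⁻².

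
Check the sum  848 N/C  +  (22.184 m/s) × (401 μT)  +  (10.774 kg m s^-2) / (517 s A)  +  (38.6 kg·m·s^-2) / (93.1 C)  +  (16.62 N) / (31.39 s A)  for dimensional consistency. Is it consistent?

Yes

Reduce each to base SI dimensions:
  848 N/C:  N·C⁻¹ = kg·m·s⁻²·(s·A)⁻¹ = kg·m·s⁻³·A⁻¹
  (22.184 m/s) × (401 μT):  [m·s⁻¹] · [kg·s⁻²·A⁻¹] = kg·m·s⁻³·A⁻¹
  (10.774 kg m s^-2) / (517 s A):  [kg·m·s⁻²] / [s·A] = kg·m·s⁻³·A⁻¹
  (38.6 kg·m·s^-2) / (93.1 C):  [kg·m·s⁻²] / [s·A] = kg·m·s⁻³·A⁻¹
  (16.62 N) / (31.39 s A):  [kg·m·s⁻²] / [s·A] = kg·m·s⁻³·A⁻¹
Every term reduces to kg·m·s⁻³·A⁻¹.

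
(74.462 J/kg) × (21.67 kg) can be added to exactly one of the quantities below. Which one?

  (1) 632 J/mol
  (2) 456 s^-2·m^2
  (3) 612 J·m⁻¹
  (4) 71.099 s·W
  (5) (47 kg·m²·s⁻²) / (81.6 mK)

Reference: [m²·s⁻²] · [kg] = kg·m²·s⁻².
Each option:
  (1) J·mol⁻¹ = N·m·mol⁻¹ = kg·m²·s⁻²·mol⁻¹
  (2) m²·s⁻²
  (3) J·m⁻¹ = N·m·m⁻¹ = kg·m·s⁻²
  (4) W·s = J·s⁻¹·s = kg·m²·s⁻²  ← same
  (5) [kg·m²·s⁻²] / [K] = kg·m²·s⁻²·K⁻¹
Only (4) matches kg·m²·s⁻².

(4)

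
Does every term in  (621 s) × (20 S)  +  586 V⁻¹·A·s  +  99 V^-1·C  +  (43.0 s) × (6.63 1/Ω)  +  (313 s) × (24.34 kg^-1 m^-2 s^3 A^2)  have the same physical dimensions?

Yes

Reduce each to base SI dimensions:
  (621 s) × (20 S):  [s] · [kg⁻¹·m⁻²·s³·A²] = kg⁻¹·m⁻²·s⁴·A²
  586 V⁻¹·A·s:  A·s·V⁻¹ = A·s·(J·C⁻¹)⁻¹ = kg⁻¹·m⁻²·s⁴·A²
  99 V^-1·C:  C·V⁻¹ = s·A·(J·C⁻¹)⁻¹ = kg⁻¹·m⁻²·s⁴·A²
  (43.0 s) × (6.63 1/Ω):  [s] · [kg⁻¹·m⁻²·s³·A²] = kg⁻¹·m⁻²·s⁴·A²
  (313 s) × (24.34 kg^-1 m^-2 s^3 A^2):  [s] · [kg⁻¹·m⁻²·s³·A²] = kg⁻¹·m⁻²·s⁴·A²
Every term reduces to kg⁻¹·m⁻²·s⁴·A².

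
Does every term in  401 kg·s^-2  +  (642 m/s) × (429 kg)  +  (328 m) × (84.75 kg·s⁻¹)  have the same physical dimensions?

Reduce each to base SI dimensions:
  401 kg·s^-2:  kg·s⁻²
  (642 m/s) × (429 kg):  [m·s⁻¹] · [kg] = kg·m·s⁻¹
  (328 m) × (84.75 kg·s⁻¹):  [m] · [kg·s⁻¹] = kg·m·s⁻¹
The terms do not share a single dimension (kg·m·s⁻¹ vs kg·s⁻²).

No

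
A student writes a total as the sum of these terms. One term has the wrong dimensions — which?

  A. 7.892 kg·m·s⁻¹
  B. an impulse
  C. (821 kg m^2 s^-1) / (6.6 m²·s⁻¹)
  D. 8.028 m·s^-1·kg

Reduce each to base SI dimensions:
  A. kg·m·s⁻¹
  B. [impulse] = kg·m·s⁻¹
  C. [kg·m²·s⁻¹] / [m²·s⁻¹] = kg
  D. kg·m·s⁻¹
All reduce to kg·m·s⁻¹ except C., which is kg.

C.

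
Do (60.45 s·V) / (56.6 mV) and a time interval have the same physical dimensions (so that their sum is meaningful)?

Dimensions:
  (60.45 s·V) / (56.6 mV):  [kg·m²·s⁻²·A⁻¹] / [kg·m²·s⁻³·A⁻¹] = s
  a time interval:  [time interval] = s
Both are s, so they have the same dimensions and can be added.

Yes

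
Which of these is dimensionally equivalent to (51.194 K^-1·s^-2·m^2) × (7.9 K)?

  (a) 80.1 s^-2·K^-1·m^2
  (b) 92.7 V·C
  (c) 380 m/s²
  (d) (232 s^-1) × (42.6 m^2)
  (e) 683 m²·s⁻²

(e)

Reference: [m²·s⁻²·K⁻¹] · [K] = m²·s⁻².
Each option:
  (a) m²·s⁻²·K⁻¹
  (b) C·V = s·A·J·C⁻¹ = kg·m²·s⁻²
  (c) m·s⁻²
  (d) [s⁻¹] · [m²] = m²·s⁻¹
  (e) m²·s⁻²  ← same
Only (e) matches m²·s⁻².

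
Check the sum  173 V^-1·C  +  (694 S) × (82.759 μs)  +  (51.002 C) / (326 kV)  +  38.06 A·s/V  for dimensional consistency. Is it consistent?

Work out the base dimensions of each:
  173 V^-1·C:  C·V⁻¹ = s·A·(J·C⁻¹)⁻¹ = kg⁻¹·m⁻²·s⁴·A²
  (694 S) × (82.759 μs):  [kg⁻¹·m⁻²·s³·A²] · [s] = kg⁻¹·m⁻²·s⁴·A²
  (51.002 C) / (326 kV):  [s·A] / [kg·m²·s⁻³·A⁻¹] = kg⁻¹·m⁻²·s⁴·A²
  38.06 A·s/V:  A·s·V⁻¹ = A·s·(J·C⁻¹)⁻¹ = kg⁻¹·m⁻²·s⁴·A²
Every term reduces to kg⁻¹·m⁻²·s⁴·A².

Yes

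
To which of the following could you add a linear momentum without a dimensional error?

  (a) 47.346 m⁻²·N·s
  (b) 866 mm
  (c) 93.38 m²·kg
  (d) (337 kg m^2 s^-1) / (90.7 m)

(d)

Reference: [linear momentum] = kg·m·s⁻¹.
Each option:
  (a) N·s·m⁻² = kg·m·s⁻²·s·m⁻² = kg·m⁻¹·s⁻¹
  (b) m
  (c) kg·m²
  (d) [kg·m²·s⁻¹] / [m] = kg·m·s⁻¹  ← same
Only (d) matches kg·m·s⁻¹.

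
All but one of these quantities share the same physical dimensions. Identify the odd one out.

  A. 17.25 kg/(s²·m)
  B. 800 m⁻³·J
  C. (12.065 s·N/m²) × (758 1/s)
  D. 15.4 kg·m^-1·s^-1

Expand each in SI base units:
  A. kg·m⁻¹·s⁻²
  B. J·m⁻³ = N·m·m⁻³ = kg·m⁻¹·s⁻²
  C. [kg·m⁻¹·s⁻¹] · [s⁻¹] = kg·m⁻¹·s⁻²
  D. kg·m⁻¹·s⁻¹
All reduce to kg·m⁻¹·s⁻² except D., which is kg·m⁻¹·s⁻¹.

D.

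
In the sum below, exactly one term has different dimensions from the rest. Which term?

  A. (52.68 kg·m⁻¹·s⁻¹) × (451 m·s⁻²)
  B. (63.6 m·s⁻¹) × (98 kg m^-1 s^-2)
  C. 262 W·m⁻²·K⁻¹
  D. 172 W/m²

C.

Expand each in SI base units:
  A. [kg·m⁻¹·s⁻¹] · [m·s⁻²] = kg·s⁻³
  B. [m·s⁻¹] · [kg·m⁻¹·s⁻²] = kg·s⁻³
  C. W·m⁻²·K⁻¹ = J·s⁻¹·m⁻²·K⁻¹ = kg·s⁻³·K⁻¹
  D. W·m⁻² = J·s⁻¹·m⁻² = kg·s⁻³
All reduce to kg·s⁻³ except C., which is kg·s⁻³·K⁻¹.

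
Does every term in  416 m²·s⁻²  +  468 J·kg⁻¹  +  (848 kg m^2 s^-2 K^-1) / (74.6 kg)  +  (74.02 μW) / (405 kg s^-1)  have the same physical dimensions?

No

Reduce each to base SI dimensions:
  416 m²·s⁻²:  m²·s⁻²
  468 J·kg⁻¹:  J·kg⁻¹ = N·m·kg⁻¹ = m²·s⁻²
  (848 kg m^2 s^-2 K^-1) / (74.6 kg):  [kg·m²·s⁻²·K⁻¹] / [kg] = m²·s⁻²·K⁻¹
  (74.02 μW) / (405 kg s^-1):  [kg·m²·s⁻³] / [kg·s⁻¹] = m²·s⁻²
The terms do not share a single dimension (m²·s⁻² vs m²·s⁻²·K⁻¹).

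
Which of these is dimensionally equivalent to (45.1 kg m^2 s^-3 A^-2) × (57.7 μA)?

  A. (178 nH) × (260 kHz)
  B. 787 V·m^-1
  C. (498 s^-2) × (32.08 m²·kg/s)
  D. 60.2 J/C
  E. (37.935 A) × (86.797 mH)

D.

Reference: [kg·m²·s⁻³·A⁻²] · [A] = kg·m²·s⁻³·A⁻¹.
Each option:
  A. [kg·m²·s⁻²·A⁻²] · [s⁻¹] = kg·m²·s⁻³·A⁻²
  B. V·m⁻¹ = J·C⁻¹·m⁻¹ = kg·m·s⁻³·A⁻¹
  C. [s⁻²] · [kg·m²·s⁻¹] = kg·m²·s⁻³
  D. J·C⁻¹ = N·m·(s·A)⁻¹ = kg·m²·s⁻³·A⁻¹  ← same
  E. [A] · [kg·m²·s⁻²·A⁻²] = kg·m²·s⁻²·A⁻¹
Only D. matches kg·m²·s⁻³·A⁻¹.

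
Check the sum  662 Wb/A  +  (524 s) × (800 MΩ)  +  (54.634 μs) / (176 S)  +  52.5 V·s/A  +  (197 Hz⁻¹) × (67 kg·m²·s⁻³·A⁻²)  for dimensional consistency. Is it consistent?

Yes

Reduce each to base SI dimensions:
  662 Wb/A:  Wb·A⁻¹ = V·s·A⁻¹ = kg·m²·s⁻²·A⁻²
  (524 s) × (800 MΩ):  [s] · [kg·m²·s⁻³·A⁻²] = kg·m²·s⁻²·A⁻²
  (54.634 μs) / (176 S):  [s] / [kg⁻¹·m⁻²·s³·A²] = kg·m²·s⁻²·A⁻²
  52.5 V·s/A:  V·s·A⁻¹ = J·C⁻¹·s·A⁻¹ = kg·m²·s⁻²·A⁻²
  (197 Hz⁻¹) × (67 kg·m²·s⁻³·A⁻²):  [s] · [kg·m²·s⁻³·A⁻²] = kg·m²·s⁻²·A⁻²
Every term reduces to kg·m²·s⁻²·A⁻².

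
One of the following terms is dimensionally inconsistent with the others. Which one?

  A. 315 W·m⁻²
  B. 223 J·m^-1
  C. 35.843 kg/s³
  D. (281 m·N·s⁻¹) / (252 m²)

Expand each in SI base units:
  A. W·m⁻² = J·s⁻¹·m⁻² = kg·s⁻³
  B. J·m⁻¹ = N·m·m⁻¹ = kg·m·s⁻²
  C. kg·s⁻³
  D. [kg·m²·s⁻³] / [m²] = kg·s⁻³
All reduce to kg·s⁻³ except B., which is kg·m·s⁻².

B.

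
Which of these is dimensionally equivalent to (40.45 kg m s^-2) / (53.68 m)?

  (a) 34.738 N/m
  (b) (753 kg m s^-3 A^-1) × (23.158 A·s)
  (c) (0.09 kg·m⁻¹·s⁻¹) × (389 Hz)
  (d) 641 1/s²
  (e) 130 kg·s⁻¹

(a)

Reference: [kg·m·s⁻²] / [m] = kg·s⁻².
Each option:
  (a) N·m⁻¹ = kg·m·s⁻²·m⁻¹ = kg·s⁻²  ← same
  (b) [kg·m·s⁻³·A⁻¹] · [s·A] = kg·m·s⁻²
  (c) [kg·m⁻¹·s⁻¹] · [s⁻¹] = kg·m⁻¹·s⁻²
  (d) s⁻²
  (e) kg·s⁻¹
Only (a) matches kg·s⁻².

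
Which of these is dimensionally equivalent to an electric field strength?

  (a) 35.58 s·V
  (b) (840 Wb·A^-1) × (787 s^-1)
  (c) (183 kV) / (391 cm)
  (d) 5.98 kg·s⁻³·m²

Reference: [electric field strength] = kg·m·s⁻³·A⁻¹.
Each option:
  (a) V·s = J·C⁻¹·s = kg·m²·s⁻²·A⁻¹
  (b) [kg·m²·s⁻²·A⁻²] · [s⁻¹] = kg·m²·s⁻³·A⁻²
  (c) [kg·m²·s⁻³·A⁻¹] / [m] = kg·m·s⁻³·A⁻¹  ← same
  (d) kg·m²·s⁻³
Only (c) matches kg·m·s⁻³·A⁻¹.

(c)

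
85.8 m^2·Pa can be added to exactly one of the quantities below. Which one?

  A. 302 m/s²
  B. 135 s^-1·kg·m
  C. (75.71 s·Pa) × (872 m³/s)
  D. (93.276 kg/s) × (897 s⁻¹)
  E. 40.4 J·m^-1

E.

Reference: Pa·m² = N·m⁻²·m² = kg·m·s⁻².
Each option:
  A. m·s⁻²
  B. kg·m·s⁻¹
  C. [kg·m⁻¹·s⁻¹] · [m³·s⁻¹] = kg·m²·s⁻²
  D. [kg·s⁻¹] · [s⁻¹] = kg·s⁻²
  E. J·m⁻¹ = N·m·m⁻¹ = kg·m·s⁻²  ← same
Only E. matches kg·m·s⁻².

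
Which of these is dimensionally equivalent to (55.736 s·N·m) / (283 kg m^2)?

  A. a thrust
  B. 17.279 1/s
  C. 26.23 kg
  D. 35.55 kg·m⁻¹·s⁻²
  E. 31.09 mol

B.

Reference: [kg·m²·s⁻¹] / [kg·m²] = s⁻¹.
Each option:
  A. [thrust] = kg·m·s⁻²
  B. s⁻¹  ← same
  C. kg
  D. kg·m⁻¹·s⁻²
  E. mol
Only B. matches s⁻¹.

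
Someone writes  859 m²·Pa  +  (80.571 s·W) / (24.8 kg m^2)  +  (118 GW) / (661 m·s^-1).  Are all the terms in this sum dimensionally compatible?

In SI base units:
  859 m²·Pa:  Pa·m² = N·m⁻²·m² = kg·m·s⁻²
  (80.571 s·W) / (24.8 kg m^2):  [kg·m²·s⁻²] / [kg·m²] = s⁻²
  (118 GW) / (661 m·s^-1):  [kg·m²·s⁻³] / [m·s⁻¹] = kg·m·s⁻²
The terms do not share a single dimension (kg·m·s⁻² vs s⁻²).

No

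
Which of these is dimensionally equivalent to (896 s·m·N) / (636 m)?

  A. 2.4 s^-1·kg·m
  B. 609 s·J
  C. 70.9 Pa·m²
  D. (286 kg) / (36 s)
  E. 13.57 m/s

A.

Reference: [kg·m²·s⁻¹] / [m] = kg·m·s⁻¹.
Each option:
  A. kg·m·s⁻¹  ← same
  B. J·s = N·m·s = kg·m²·s⁻¹
  C. Pa·m² = N·m⁻²·m² = kg·m·s⁻²
  D. [kg] / [s] = kg·s⁻¹
  E. m·s⁻¹
Only A. matches kg·m·s⁻¹.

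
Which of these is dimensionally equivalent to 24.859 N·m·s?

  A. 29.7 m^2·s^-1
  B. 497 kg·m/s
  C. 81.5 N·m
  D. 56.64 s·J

Reference: N·m·s = kg·m·s⁻²·m·s = kg·m²·s⁻¹.
Each option:
  A. m²·s⁻¹
  B. kg·m·s⁻¹
  C. N·m = kg·m·s⁻²·m = kg·m²·s⁻²
  D. J·s = N·m·s = kg·m²·s⁻¹  ← same
Only D. matches kg·m²·s⁻¹.

D.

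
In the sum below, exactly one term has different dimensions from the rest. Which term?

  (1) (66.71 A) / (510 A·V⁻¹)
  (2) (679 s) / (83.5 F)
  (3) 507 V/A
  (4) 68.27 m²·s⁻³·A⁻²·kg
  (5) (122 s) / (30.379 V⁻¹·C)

(1)

Reduce each to base SI dimensions:
  (1) [A] / [kg⁻¹·m⁻²·s³·A²] = kg·m²·s⁻³·A⁻¹
  (2) [s] / [kg⁻¹·m⁻²·s⁴·A²] = kg·m²·s⁻³·A⁻²
  (3) V·A⁻¹ = J·C⁻¹·A⁻¹ = kg·m²·s⁻³·A⁻²
  (4) kg·m²·s⁻³·A⁻²
  (5) [s] / [kg⁻¹·m⁻²·s⁴·A²] = kg·m²·s⁻³·A⁻²
All reduce to kg·m²·s⁻³·A⁻² except (1), which is kg·m²·s⁻³·A⁻¹.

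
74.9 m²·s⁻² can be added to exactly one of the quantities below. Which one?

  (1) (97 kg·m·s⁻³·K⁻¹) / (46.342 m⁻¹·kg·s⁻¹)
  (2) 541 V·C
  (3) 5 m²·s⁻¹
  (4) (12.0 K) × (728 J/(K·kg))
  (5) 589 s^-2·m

(4)

Reference: m²·s⁻².
Each option:
  (1) [kg·m·s⁻³·K⁻¹] / [kg·m⁻¹·s⁻¹] = m²·s⁻²·K⁻¹
  (2) C·V = s·A·J·C⁻¹ = kg·m²·s⁻²
  (3) m²·s⁻¹
  (4) [K] · [m²·s⁻²·K⁻¹] = m²·s⁻²  ← same
  (5) m·s⁻²
Only (4) matches m²·s⁻².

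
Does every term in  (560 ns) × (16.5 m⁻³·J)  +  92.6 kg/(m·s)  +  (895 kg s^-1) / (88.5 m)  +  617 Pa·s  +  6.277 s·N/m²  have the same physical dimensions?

Yes

Dimensions:
  (560 ns) × (16.5 m⁻³·J):  [s] · [kg·m⁻¹·s⁻²] = kg·m⁻¹·s⁻¹
  92.6 kg/(m·s):  kg·m⁻¹·s⁻¹
  (895 kg s^-1) / (88.5 m):  [kg·s⁻¹] / [m] = kg·m⁻¹·s⁻¹
  617 Pa·s:  Pa·s = N·m⁻²·s = kg·m⁻¹·s⁻¹
  6.277 s·N/m²:  N·s·m⁻² = kg·m·s⁻²·s·m⁻² = kg·m⁻¹·s⁻¹
Every term reduces to kg·m⁻¹·s⁻¹.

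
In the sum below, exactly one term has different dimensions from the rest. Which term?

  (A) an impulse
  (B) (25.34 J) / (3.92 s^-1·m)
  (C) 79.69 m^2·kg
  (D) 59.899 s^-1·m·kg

(C)

In SI base units:
  (A) [impulse] = kg·m·s⁻¹
  (B) [kg·m²·s⁻²] / [m·s⁻¹] = kg·m·s⁻¹
  (C) kg·m²
  (D) kg·m·s⁻¹
All reduce to kg·m·s⁻¹ except (C), which is kg·m².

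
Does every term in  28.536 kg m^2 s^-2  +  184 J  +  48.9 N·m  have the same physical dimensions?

In SI base units:
  28.536 kg m^2 s^-2:  kg·m²·s⁻²
  184 J:  J = N·m = kg·m²·s⁻²
  48.9 N·m:  N·m = kg·m·s⁻²·m = kg·m²·s⁻²
Every term reduces to kg·m²·s⁻².

Yes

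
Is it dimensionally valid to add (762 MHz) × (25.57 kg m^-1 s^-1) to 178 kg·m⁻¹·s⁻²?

Expand each in SI base units:
  (762 MHz) × (25.57 kg m^-1 s^-1):  [s⁻¹] · [kg·m⁻¹·s⁻¹] = kg·m⁻¹·s⁻²
  178 kg·m⁻¹·s⁻²:  kg·m⁻¹·s⁻²
Both are kg·m⁻¹·s⁻², so they have the same dimensions and can be added.

Yes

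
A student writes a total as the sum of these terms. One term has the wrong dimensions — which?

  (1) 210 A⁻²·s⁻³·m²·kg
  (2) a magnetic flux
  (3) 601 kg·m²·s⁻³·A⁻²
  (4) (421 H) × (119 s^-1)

(2)

Dimensions:
  (1) kg·m²·s⁻³·A⁻²
  (2) [magnetic flux] = kg·m²·s⁻²·A⁻¹
  (3) kg·m²·s⁻³·A⁻²
  (4) [kg·m²·s⁻²·A⁻²] · [s⁻¹] = kg·m²·s⁻³·A⁻²
All reduce to kg·m²·s⁻³·A⁻² except (2), which is kg·m²·s⁻²·A⁻¹.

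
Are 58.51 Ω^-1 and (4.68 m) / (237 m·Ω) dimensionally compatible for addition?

In SI base units:
  58.51 Ω^-1:  Ω⁻¹ = (V·A⁻¹)⁻¹ = kg⁻¹·m⁻²·s³·A²
  (4.68 m) / (237 m·Ω):  [m] / [kg·m³·s⁻³·A⁻²] = kg⁻¹·m⁻²·s³·A²
Both are kg⁻¹·m⁻²·s³·A², so they have the same dimensions and can be added.

Yes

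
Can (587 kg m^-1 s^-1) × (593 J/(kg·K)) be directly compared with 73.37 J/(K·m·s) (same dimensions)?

Yes

Work out the base dimensions of each:
  (587 kg m^-1 s^-1) × (593 J/(kg·K)):  [kg·m⁻¹·s⁻¹] · [m²·s⁻²·K⁻¹] = kg·m·s⁻³·K⁻¹
  73.37 J/(K·m·s):  J·s⁻¹·m⁻¹·K⁻¹ = N·m·s⁻¹·m⁻¹·K⁻¹ = kg·m·s⁻³·K⁻¹
Both are kg·m·s⁻³·K⁻¹, so they have the same dimensions and can be added.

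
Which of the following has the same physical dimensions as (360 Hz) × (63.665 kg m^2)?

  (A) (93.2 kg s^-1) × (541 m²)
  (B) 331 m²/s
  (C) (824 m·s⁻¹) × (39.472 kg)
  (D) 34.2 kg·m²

(A)

Reference: [s⁻¹] · [kg·m²] = kg·m²·s⁻¹.
Each option:
  (A) [kg·s⁻¹] · [m²] = kg·m²·s⁻¹  ← same
  (B) m²·s⁻¹
  (C) [m·s⁻¹] · [kg] = kg·m·s⁻¹
  (D) kg·m²
Only (A) matches kg·m²·s⁻¹.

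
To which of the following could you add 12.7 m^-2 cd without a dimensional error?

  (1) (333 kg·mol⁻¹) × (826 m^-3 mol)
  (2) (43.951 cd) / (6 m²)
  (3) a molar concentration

Reference: m⁻²·cd.
Each option:
  (1) [kg·mol⁻¹] · [m⁻³·mol] = kg·m⁻³
  (2) [cd] / [m²] = m⁻²·cd  ← same
  (3) [molar concentration] = m⁻³·mol
Only (2) matches m⁻²·cd.

(2)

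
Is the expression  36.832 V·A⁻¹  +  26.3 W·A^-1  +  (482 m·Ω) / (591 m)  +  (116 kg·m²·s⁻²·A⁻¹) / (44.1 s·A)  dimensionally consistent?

No

Reduce each to base SI dimensions:
  36.832 V·A⁻¹:  V·A⁻¹ = J·C⁻¹·A⁻¹ = kg·m²·s⁻³·A⁻²
  26.3 W·A^-1:  W·A⁻¹ = J·s⁻¹·A⁻¹ = kg·m²·s⁻³·A⁻¹
  (482 m·Ω) / (591 m):  [kg·m³·s⁻³·A⁻²] / [m] = kg·m²·s⁻³·A⁻²
  (116 kg·m²·s⁻²·A⁻¹) / (44.1 s·A):  [kg·m²·s⁻²·A⁻¹] / [s·A] = kg·m²·s⁻³·A⁻²
The terms do not share a single dimension (kg·m²·s⁻³·A⁻² vs kg·m²·s⁻³·A⁻¹).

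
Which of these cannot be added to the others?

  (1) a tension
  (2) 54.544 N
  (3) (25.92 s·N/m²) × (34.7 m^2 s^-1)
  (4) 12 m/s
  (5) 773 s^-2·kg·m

Dimensions:
  (1) [tension] = kg·m·s⁻²
  (2) N = kg·m·s⁻²
  (3) [kg·m⁻¹·s⁻¹] · [m²·s⁻¹] = kg·m·s⁻²
  (4) m·s⁻¹
  (5) kg·m·s⁻²
All reduce to kg·m·s⁻² except (4), which is m·s⁻¹.

(4)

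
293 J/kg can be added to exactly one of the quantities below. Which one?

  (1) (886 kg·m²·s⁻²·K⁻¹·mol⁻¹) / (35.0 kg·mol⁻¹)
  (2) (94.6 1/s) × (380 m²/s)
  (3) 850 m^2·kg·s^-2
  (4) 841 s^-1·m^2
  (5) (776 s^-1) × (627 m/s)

(2)

Reference: J·kg⁻¹ = N·m·kg⁻¹ = m²·s⁻².
Each option:
  (1) [kg·m²·s⁻²·K⁻¹·mol⁻¹] / [kg·mol⁻¹] = m²·s⁻²·K⁻¹
  (2) [s⁻¹] · [m²·s⁻¹] = m²·s⁻²  ← same
  (3) kg·m²·s⁻²
  (4) m²·s⁻¹
  (5) [s⁻¹] · [m·s⁻¹] = m·s⁻²
Only (2) matches m²·s⁻².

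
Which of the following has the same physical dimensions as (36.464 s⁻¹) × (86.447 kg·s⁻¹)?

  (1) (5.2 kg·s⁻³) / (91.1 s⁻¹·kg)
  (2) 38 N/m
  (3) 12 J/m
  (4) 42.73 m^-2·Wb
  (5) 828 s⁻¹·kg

(2)

Reference: [s⁻¹] · [kg·s⁻¹] = kg·s⁻².
Each option:
  (1) [kg·s⁻³] / [kg·s⁻¹] = s⁻²
  (2) N·m⁻¹ = kg·m·s⁻²·m⁻¹ = kg·s⁻²  ← same
  (3) J·m⁻¹ = N·m·m⁻¹ = kg·m·s⁻²
  (4) Wb·m⁻² = V·s·m⁻² = kg·s⁻²·A⁻¹
  (5) kg·s⁻¹
Only (2) matches kg·s⁻².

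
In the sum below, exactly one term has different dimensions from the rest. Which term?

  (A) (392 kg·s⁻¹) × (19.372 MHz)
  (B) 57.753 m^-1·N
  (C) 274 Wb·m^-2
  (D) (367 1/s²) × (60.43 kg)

Expand each in SI base units:
  (A) [kg·s⁻¹] · [s⁻¹] = kg·s⁻²
  (B) N·m⁻¹ = kg·m·s⁻²·m⁻¹ = kg·s⁻²
  (C) Wb·m⁻² = V·s·m⁻² = kg·s⁻²·A⁻¹
  (D) [s⁻²] · [kg] = kg·s⁻²
All reduce to kg·s⁻² except (C), which is kg·s⁻²·A⁻¹.

(C)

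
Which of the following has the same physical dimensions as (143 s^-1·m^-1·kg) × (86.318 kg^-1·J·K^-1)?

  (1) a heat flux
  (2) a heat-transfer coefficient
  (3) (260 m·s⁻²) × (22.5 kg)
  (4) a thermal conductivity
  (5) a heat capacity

Reference: [kg·m⁻¹·s⁻¹] · [m²·s⁻²·K⁻¹] = kg·m·s⁻³·K⁻¹.
Each option:
  (1) [heat flux] = kg·s⁻³
  (2) [heat-transfer coefficient] = kg·s⁻³·K⁻¹
  (3) [m·s⁻²] · [kg] = kg·m·s⁻²
  (4) [thermal conductivity] = kg·m·s⁻³·K⁻¹  ← same
  (5) [heat capacity] = kg·m²·s⁻²·K⁻¹
Only (4) matches kg·m·s⁻³·K⁻¹.

(4)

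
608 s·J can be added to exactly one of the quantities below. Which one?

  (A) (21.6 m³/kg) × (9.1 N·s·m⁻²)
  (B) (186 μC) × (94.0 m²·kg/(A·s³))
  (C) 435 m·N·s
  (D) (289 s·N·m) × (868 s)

Reference: J·s = N·m·s = kg·m²·s⁻¹.
Each option:
  (A) [kg⁻¹·m³] · [kg·m⁻¹·s⁻¹] = m²·s⁻¹
  (B) [s·A] · [kg·m²·s⁻³·A⁻¹] = kg·m²·s⁻²
  (C) N·m·s = kg·m·s⁻²·m·s = kg·m²·s⁻¹  ← same
  (D) [kg·m²·s⁻¹] · [s] = kg·m²
Only (C) matches kg·m²·s⁻¹.

(C)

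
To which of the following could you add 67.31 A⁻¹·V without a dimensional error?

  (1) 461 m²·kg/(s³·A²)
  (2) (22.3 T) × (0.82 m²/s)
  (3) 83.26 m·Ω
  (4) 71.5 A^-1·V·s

(1)

Reference: V·A⁻¹ = J·C⁻¹·A⁻¹ = kg·m²·s⁻³·A⁻².
Each option:
  (1) kg·m²·s⁻³·A⁻²  ← same
  (2) [kg·s⁻²·A⁻¹] · [m²·s⁻¹] = kg·m²·s⁻³·A⁻¹
  (3) Ω·m = V·A⁻¹·m = kg·m³·s⁻³·A⁻²
  (4) V·s·A⁻¹ = J·C⁻¹·s·A⁻¹ = kg·m²·s⁻²·A⁻²
Only (1) matches kg·m²·s⁻³·A⁻².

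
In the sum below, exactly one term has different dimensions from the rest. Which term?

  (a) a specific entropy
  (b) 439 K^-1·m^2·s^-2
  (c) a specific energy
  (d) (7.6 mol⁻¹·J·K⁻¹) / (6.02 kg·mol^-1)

Work out the base dimensions of each:
  (a) [specific entropy] = m²·s⁻²·K⁻¹
  (b) m²·s⁻²·K⁻¹
  (c) [specific energy] = m²·s⁻²
  (d) [kg·m²·s⁻²·K⁻¹·mol⁻¹] / [kg·mol⁻¹] = m²·s⁻²·K⁻¹
All reduce to m²·s⁻²·K⁻¹ except (c), which is m²·s⁻².

(c)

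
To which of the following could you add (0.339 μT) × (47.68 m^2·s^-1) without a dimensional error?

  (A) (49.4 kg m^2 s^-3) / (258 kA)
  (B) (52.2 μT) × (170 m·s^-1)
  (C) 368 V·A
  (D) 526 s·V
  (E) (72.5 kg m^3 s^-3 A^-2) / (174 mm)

(A)

Reference: [kg·s⁻²·A⁻¹] · [m²·s⁻¹] = kg·m²·s⁻³·A⁻¹.
Each option:
  (A) [kg·m²·s⁻³] / [A] = kg·m²·s⁻³·A⁻¹  ← same
  (B) [kg·s⁻²·A⁻¹] · [m·s⁻¹] = kg·m·s⁻³·A⁻¹
  (C) V·A = J·C⁻¹·A = kg·m²·s⁻³
  (D) V·s = J·C⁻¹·s = kg·m²·s⁻²·A⁻¹
  (E) [kg·m³·s⁻³·A⁻²] / [m] = kg·m²·s⁻³·A⁻²
Only (A) matches kg·m²·s⁻³·A⁻¹.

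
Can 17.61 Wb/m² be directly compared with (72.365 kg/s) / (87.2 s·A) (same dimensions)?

Expand each in SI base units:
  17.61 Wb/m²:  Wb·m⁻² = V·s·m⁻² = kg·s⁻²·A⁻¹
  (72.365 kg/s) / (87.2 s·A):  [kg·s⁻¹] / [s·A] = kg·s⁻²·A⁻¹
Both are kg·s⁻²·A⁻¹, so they have the same dimensions and can be added.

Yes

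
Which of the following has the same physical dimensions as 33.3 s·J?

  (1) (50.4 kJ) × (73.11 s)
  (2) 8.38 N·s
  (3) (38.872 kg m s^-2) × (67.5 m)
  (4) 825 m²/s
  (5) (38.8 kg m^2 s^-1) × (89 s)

(1)

Reference: J·s = N·m·s = kg·m²·s⁻¹.
Each option:
  (1) [kg·m²·s⁻²] · [s] = kg·m²·s⁻¹  ← same
  (2) N·s = kg·m·s⁻²·s = kg·m·s⁻¹
  (3) [kg·m·s⁻²] · [m] = kg·m²·s⁻²
  (4) m²·s⁻¹
  (5) [kg·m²·s⁻¹] · [s] = kg·m²
Only (1) matches kg·m²·s⁻¹.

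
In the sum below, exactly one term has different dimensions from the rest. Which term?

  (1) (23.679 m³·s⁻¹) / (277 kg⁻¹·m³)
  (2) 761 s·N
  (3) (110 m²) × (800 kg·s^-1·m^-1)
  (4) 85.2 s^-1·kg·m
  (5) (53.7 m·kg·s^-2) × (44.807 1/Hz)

In SI base units:
  (1) [m³·s⁻¹] / [kg⁻¹·m³] = kg·s⁻¹
  (2) N·s = kg·m·s⁻²·s = kg·m·s⁻¹
  (3) [m²] · [kg·m⁻¹·s⁻¹] = kg·m·s⁻¹
  (4) kg·m·s⁻¹
  (5) [kg·m·s⁻²] · [s] = kg·m·s⁻¹
All reduce to kg·m·s⁻¹ except (1), which is kg·s⁻¹.

(1)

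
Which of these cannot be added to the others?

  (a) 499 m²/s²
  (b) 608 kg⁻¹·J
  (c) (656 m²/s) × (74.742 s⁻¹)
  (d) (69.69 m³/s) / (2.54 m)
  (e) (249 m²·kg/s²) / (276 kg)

(d)

Dimensions:
  (a) m²·s⁻²
  (b) J·kg⁻¹ = N·m·kg⁻¹ = m²·s⁻²
  (c) [m²·s⁻¹] · [s⁻¹] = m²·s⁻²
  (d) [m³·s⁻¹] / [m] = m²·s⁻¹
  (e) [kg·m²·s⁻²] / [kg] = m²·s⁻²
All reduce to m²·s⁻² except (d), which is m²·s⁻¹.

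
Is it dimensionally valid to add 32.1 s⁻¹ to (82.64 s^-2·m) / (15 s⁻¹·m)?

Reduce each to base SI dimensions:
  32.1 s⁻¹:  s⁻¹
  (82.64 s^-2·m) / (15 s⁻¹·m):  [m·s⁻²] / [m·s⁻¹] = s⁻¹
Both are s⁻¹, so they have the same dimensions and can be added.

Yes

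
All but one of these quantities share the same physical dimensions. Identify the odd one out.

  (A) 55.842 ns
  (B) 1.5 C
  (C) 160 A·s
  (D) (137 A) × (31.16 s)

(A)

Work out the base dimensions of each:
  (A) s
  (B) C = s·A
  (C) A·s = s·A
  (D) [A] · [s] = s·A
All reduce to s·A except (A), which is s.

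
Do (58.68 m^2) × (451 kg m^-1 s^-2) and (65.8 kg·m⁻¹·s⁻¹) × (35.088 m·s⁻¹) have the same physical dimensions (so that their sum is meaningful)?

No

Dimensions:
  (58.68 m^2) × (451 kg m^-1 s^-2):  [m²] · [kg·m⁻¹·s⁻²] = kg·m·s⁻²
  (65.8 kg·m⁻¹·s⁻¹) × (35.088 m·s⁻¹):  [kg·m⁻¹·s⁻¹] · [m·s⁻¹] = kg·s⁻²
kg·m·s⁻² ≠ kg·s⁻², so they cannot be added.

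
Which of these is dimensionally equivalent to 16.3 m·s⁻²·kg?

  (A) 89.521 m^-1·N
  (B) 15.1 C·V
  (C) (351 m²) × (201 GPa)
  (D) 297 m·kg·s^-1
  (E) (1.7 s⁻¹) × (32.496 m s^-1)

Reference: kg·m·s⁻².
Each option:
  (A) N·m⁻¹ = kg·m·s⁻²·m⁻¹ = kg·s⁻²
  (B) C·V = s·A·J·C⁻¹ = kg·m²·s⁻²
  (C) [m²] · [kg·m⁻¹·s⁻²] = kg·m·s⁻²  ← same
  (D) kg·m·s⁻¹
  (E) [s⁻¹] · [m·s⁻¹] = m·s⁻²
Only (C) matches kg·m·s⁻².

(C)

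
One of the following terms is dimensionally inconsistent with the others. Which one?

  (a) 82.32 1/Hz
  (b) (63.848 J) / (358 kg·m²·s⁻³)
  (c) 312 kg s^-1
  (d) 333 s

Dimensions:
  (a) Hz⁻¹ = (s⁻¹)⁻¹ = s
  (b) [kg·m²·s⁻²] / [kg·m²·s⁻³] = s
  (c) kg·s⁻¹
  (d) s
All reduce to s except (c), which is kg·s⁻¹.

(c)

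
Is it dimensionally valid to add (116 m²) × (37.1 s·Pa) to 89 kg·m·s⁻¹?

Expand each in SI base units:
  (116 m²) × (37.1 s·Pa):  [m²] · [kg·m⁻¹·s⁻¹] = kg·m·s⁻¹
  89 kg·m·s⁻¹:  kg·m·s⁻¹
Both are kg·m·s⁻¹, so they have the same dimensions and can be added.

Yes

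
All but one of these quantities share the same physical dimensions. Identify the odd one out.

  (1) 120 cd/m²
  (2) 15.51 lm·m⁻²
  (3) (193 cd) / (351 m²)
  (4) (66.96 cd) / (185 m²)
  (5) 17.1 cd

(5)

Expand each in SI base units:
  (1) cd·m⁻² = m⁻²·cd
  (2) lm·m⁻² = cd·m⁻² = m⁻²·cd
  (3) [cd] / [m²] = m⁻²·cd
  (4) [cd] / [m²] = m⁻²·cd
  (5) cd
All reduce to m⁻²·cd except (5), which is cd.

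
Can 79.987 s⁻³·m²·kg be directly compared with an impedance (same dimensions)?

No

Expand each in SI base units:
  79.987 s⁻³·m²·kg:  kg·m²·s⁻³
  an impedance:  [impedance] = kg·m²·s⁻³·A⁻²
kg·m²·s⁻³ ≠ kg·m²·s⁻³·A⁻², so they cannot be added.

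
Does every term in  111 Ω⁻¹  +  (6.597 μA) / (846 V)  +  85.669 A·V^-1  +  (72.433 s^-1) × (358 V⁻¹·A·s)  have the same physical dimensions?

Yes

Dimensions:
  111 Ω⁻¹:  Ω⁻¹ = (V·A⁻¹)⁻¹ = kg⁻¹·m⁻²·s³·A²
  (6.597 μA) / (846 V):  [A] / [kg·m²·s⁻³·A⁻¹] = kg⁻¹·m⁻²·s³·A²
  85.669 A·V^-1:  A·V⁻¹ = A·(J·C⁻¹)⁻¹ = kg⁻¹·m⁻²·s³·A²
  (72.433 s^-1) × (358 V⁻¹·A·s):  [s⁻¹] · [kg⁻¹·m⁻²·s⁴·A²] = kg⁻¹·m⁻²·s³·A²
Every term reduces to kg⁻¹·m⁻²·s³·A².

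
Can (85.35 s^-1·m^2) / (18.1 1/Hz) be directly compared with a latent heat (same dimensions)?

Yes

Expand each in SI base units:
  (85.35 s^-1·m^2) / (18.1 1/Hz):  [m²·s⁻¹] / [s] = m²·s⁻²
  a latent heat:  [latent heat] = m²·s⁻²
Both are m²·s⁻², so they have the same dimensions and can be added.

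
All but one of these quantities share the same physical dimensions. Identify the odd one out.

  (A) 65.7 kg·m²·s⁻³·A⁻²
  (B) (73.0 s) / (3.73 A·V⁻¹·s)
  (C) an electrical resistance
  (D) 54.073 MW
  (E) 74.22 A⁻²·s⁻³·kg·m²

(D)

Expand each in SI base units:
  (A) kg·m²·s⁻³·A⁻²
  (B) [s] / [kg⁻¹·m⁻²·s⁴·A²] = kg·m²·s⁻³·A⁻²
  (C) [electrical resistance] = kg·m²·s⁻³·A⁻²
  (D) W = J·s⁻¹ = kg·m²·s⁻³
  (E) kg·m²·s⁻³·A⁻²
All reduce to kg·m²·s⁻³·A⁻² except (D), which is kg·m²·s⁻³.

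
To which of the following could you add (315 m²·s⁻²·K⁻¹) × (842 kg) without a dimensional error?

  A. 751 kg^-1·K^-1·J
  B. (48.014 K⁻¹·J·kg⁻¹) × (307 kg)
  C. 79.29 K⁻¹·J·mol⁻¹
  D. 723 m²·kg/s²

Reference: [m²·s⁻²·K⁻¹] · [kg] = kg·m²·s⁻²·K⁻¹.
Each option:
  A. J·kg⁻¹·K⁻¹ = N·m·kg⁻¹·K⁻¹ = m²·s⁻²·K⁻¹
  B. [m²·s⁻²·K⁻¹] · [kg] = kg·m²·s⁻²·K⁻¹  ← same
  C. J·mol⁻¹·K⁻¹ = N·m·mol⁻¹·K⁻¹ = kg·m²·s⁻²·K⁻¹·mol⁻¹
  D. kg·m²·s⁻²
Only B. matches kg·m²·s⁻²·K⁻¹.

B.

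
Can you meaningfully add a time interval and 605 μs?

Yes

Work out the base dimensions of each:
  a time interval:  [time interval] = s
  605 μs:  s
Both are s, so they have the same dimensions and can be added.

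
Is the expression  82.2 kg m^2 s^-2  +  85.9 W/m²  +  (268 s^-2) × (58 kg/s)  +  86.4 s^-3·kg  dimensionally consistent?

Reduce each to base SI dimensions:
  82.2 kg m^2 s^-2:  kg·m²·s⁻²
  85.9 W/m²:  W·m⁻² = J·s⁻¹·m⁻² = kg·s⁻³
  (268 s^-2) × (58 kg/s):  [s⁻²] · [kg·s⁻¹] = kg·s⁻³
  86.4 s^-3·kg:  kg·s⁻³
The terms do not share a single dimension (kg·m²·s⁻² vs kg·s⁻³).

No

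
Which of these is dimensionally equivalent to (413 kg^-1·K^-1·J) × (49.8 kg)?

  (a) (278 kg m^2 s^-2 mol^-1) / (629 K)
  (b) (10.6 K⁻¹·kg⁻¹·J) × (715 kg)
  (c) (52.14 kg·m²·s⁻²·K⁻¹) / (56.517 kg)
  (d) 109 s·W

Reference: [m²·s⁻²·K⁻¹] · [kg] = kg·m²·s⁻²·K⁻¹.
Each option:
  (a) [kg·m²·s⁻²·mol⁻¹] / [K] = kg·m²·s⁻²·K⁻¹·mol⁻¹
  (b) [m²·s⁻²·K⁻¹] · [kg] = kg·m²·s⁻²·K⁻¹  ← same
  (c) [kg·m²·s⁻²·K⁻¹] / [kg] = m²·s⁻²·K⁻¹
  (d) W·s = J·s⁻¹·s = kg·m²·s⁻²
Only (b) matches kg·m²·s⁻²·K⁻¹.

(b)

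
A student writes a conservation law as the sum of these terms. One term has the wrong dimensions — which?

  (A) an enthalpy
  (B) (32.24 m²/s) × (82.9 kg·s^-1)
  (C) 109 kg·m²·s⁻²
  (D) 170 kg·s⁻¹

(D)

Work out the base dimensions of each:
  (A) [enthalpy] = kg·m²·s⁻²
  (B) [m²·s⁻¹] · [kg·s⁻¹] = kg·m²·s⁻²
  (C) kg·m²·s⁻²
  (D) kg·s⁻¹
All reduce to kg·m²·s⁻² except (D), which is kg·s⁻¹.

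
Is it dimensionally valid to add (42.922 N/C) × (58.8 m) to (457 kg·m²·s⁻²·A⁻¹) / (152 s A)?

No

Work out the base dimensions of each:
  (42.922 N/C) × (58.8 m):  [kg·m·s⁻³·A⁻¹] · [m] = kg·m²·s⁻³·A⁻¹
  (457 kg·m²·s⁻²·A⁻¹) / (152 s A):  [kg·m²·s⁻²·A⁻¹] / [s·A] = kg·m²·s⁻³·A⁻²
kg·m²·s⁻³·A⁻¹ ≠ kg·m²·s⁻³·A⁻², so they cannot be added.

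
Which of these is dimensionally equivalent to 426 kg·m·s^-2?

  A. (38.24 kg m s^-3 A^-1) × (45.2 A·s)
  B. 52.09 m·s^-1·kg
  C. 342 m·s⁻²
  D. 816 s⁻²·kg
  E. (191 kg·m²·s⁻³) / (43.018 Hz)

A.

Reference: kg·m·s⁻².
Each option:
  A. [kg·m·s⁻³·A⁻¹] · [s·A] = kg·m·s⁻²  ← same
  B. kg·m·s⁻¹
  C. m·s⁻²
  D. kg·s⁻²
  E. [kg·m²·s⁻³] / [s⁻¹] = kg·m²·s⁻²
Only A. matches kg·m·s⁻².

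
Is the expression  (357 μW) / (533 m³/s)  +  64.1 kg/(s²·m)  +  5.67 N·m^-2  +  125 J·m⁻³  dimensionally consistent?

Yes

Reduce each to base SI dimensions:
  (357 μW) / (533 m³/s):  [kg·m²·s⁻³] / [m³·s⁻¹] = kg·m⁻¹·s⁻²
  64.1 kg/(s²·m):  kg·m⁻¹·s⁻²
  5.67 N·m^-2:  N·m⁻² = kg·m·s⁻²·m⁻² = kg·m⁻¹·s⁻²
  125 J·m⁻³:  J·m⁻³ = N·m·m⁻³ = kg·m⁻¹·s⁻²
Every term reduces to kg·m⁻¹·s⁻².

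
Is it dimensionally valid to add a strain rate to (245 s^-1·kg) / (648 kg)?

Dimensions:
  a strain rate:  [strain rate] = s⁻¹
  (245 s^-1·kg) / (648 kg):  [kg·s⁻¹] / [kg] = s⁻¹
Both are s⁻¹, so they have the same dimensions and can be added.

Yes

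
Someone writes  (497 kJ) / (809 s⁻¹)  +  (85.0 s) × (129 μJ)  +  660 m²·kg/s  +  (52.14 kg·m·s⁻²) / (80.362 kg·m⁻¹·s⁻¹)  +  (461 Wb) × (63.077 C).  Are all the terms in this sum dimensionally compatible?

No

In SI base units:
  (497 kJ) / (809 s⁻¹):  [kg·m²·s⁻²] / [s⁻¹] = kg·m²·s⁻¹
  (85.0 s) × (129 μJ):  [s] · [kg·m²·s⁻²] = kg·m²·s⁻¹
  660 m²·kg/s:  kg·m²·s⁻¹
  (52.14 kg·m·s⁻²) / (80.362 kg·m⁻¹·s⁻¹):  [kg·m·s⁻²] / [kg·m⁻¹·s⁻¹] = m²·s⁻¹
  (461 Wb) × (63.077 C):  [kg·m²·s⁻²·A⁻¹] · [s·A] = kg·m²·s⁻¹
The terms do not share a single dimension (kg·m²·s⁻¹ vs m²·s⁻¹).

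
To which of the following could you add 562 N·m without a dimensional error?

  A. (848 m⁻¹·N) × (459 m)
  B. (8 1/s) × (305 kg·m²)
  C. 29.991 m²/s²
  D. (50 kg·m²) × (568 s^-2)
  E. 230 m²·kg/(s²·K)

D.

Reference: N·m = kg·m·s⁻²·m = kg·m²·s⁻².
Each option:
  A. [kg·s⁻²] · [m] = kg·m·s⁻²
  B. [s⁻¹] · [kg·m²] = kg·m²·s⁻¹
  C. m²·s⁻²
  D. [kg·m²] · [s⁻²] = kg·m²·s⁻²  ← same
  E. kg·m²·s⁻²·K⁻¹
Only D. matches kg·m²·s⁻².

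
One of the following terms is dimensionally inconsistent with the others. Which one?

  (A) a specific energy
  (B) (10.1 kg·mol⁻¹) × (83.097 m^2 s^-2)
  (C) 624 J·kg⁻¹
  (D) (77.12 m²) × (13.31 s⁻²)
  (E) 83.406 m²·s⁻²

(B)

Dimensions:
  (A) [specific energy] = m²·s⁻²
  (B) [kg·mol⁻¹] · [m²·s⁻²] = kg·m²·s⁻²·mol⁻¹
  (C) J·kg⁻¹ = N·m·kg⁻¹ = m²·s⁻²
  (D) [m²] · [s⁻²] = m²·s⁻²
  (E) m²·s⁻²
All reduce to m²·s⁻² except (B), which is kg·m²·s⁻²·mol⁻¹.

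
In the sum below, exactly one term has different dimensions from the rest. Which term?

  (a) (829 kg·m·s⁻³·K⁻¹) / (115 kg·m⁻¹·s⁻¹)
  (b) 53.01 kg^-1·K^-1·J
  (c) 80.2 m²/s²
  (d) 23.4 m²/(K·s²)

(c)

Expand each in SI base units:
  (a) [kg·m·s⁻³·K⁻¹] / [kg·m⁻¹·s⁻¹] = m²·s⁻²·K⁻¹
  (b) J·kg⁻¹·K⁻¹ = N·m·kg⁻¹·K⁻¹ = m²·s⁻²·K⁻¹
  (c) m²·s⁻²
  (d) m²·s⁻²·K⁻¹
All reduce to m²·s⁻²·K⁻¹ except (c), which is m²·s⁻².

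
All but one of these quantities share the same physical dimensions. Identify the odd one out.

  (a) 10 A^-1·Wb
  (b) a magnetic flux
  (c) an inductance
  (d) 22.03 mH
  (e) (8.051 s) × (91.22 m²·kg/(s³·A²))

(b)

Expand each in SI base units:
  (a) Wb·A⁻¹ = V·s·A⁻¹ = kg·m²·s⁻²·A⁻²
  (b) [magnetic flux] = kg·m²·s⁻²·A⁻¹
  (c) [inductance] = kg·m²·s⁻²·A⁻²
  (d) H = V·s·A⁻¹ = kg·m²·s⁻²·A⁻²
  (e) [s] · [kg·m²·s⁻³·A⁻²] = kg·m²·s⁻²·A⁻²
All reduce to kg·m²·s⁻²·A⁻² except (b), which is kg·m²·s⁻²·A⁻¹.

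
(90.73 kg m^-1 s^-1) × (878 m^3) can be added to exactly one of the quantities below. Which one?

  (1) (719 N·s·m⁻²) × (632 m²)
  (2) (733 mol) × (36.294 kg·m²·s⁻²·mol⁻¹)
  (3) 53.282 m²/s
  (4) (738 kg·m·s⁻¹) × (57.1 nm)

(4)

Reference: [kg·m⁻¹·s⁻¹] · [m³] = kg·m²·s⁻¹.
Each option:
  (1) [kg·m⁻¹·s⁻¹] · [m²] = kg·m·s⁻¹
  (2) [mol] · [kg·m²·s⁻²·mol⁻¹] = kg·m²·s⁻²
  (3) m²·s⁻¹
  (4) [kg·m·s⁻¹] · [m] = kg·m²·s⁻¹  ← same
Only (4) matches kg·m²·s⁻¹.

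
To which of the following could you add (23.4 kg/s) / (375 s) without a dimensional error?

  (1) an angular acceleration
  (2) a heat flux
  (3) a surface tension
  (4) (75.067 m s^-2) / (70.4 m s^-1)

Reference: [kg·s⁻¹] / [s] = kg·s⁻².
Each option:
  (1) [angular acceleration] = s⁻²
  (2) [heat flux] = kg·s⁻³
  (3) [surface tension] = kg·s⁻²  ← same
  (4) [m·s⁻²] / [m·s⁻¹] = s⁻¹
Only (3) matches kg·s⁻².

(3)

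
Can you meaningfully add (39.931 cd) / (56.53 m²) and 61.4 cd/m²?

Yes

In SI base units:
  (39.931 cd) / (56.53 m²):  [cd] / [m²] = m⁻²·cd
  61.4 cd/m²:  cd·m⁻² = m⁻²·cd
Both are m⁻²·cd, so they have the same dimensions and can be added.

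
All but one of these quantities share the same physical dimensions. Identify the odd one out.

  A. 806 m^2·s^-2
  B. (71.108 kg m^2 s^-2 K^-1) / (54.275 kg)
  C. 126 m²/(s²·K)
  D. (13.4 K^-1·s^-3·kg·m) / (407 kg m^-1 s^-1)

A.

Reduce each to base SI dimensions:
  A. m²·s⁻²
  B. [kg·m²·s⁻²·K⁻¹] / [kg] = m²·s⁻²·K⁻¹
  C. m²·s⁻²·K⁻¹
  D. [kg·m·s⁻³·K⁻¹] / [kg·m⁻¹·s⁻¹] = m²·s⁻²·K⁻¹
All reduce to m²·s⁻²·K⁻¹ except A., which is m²·s⁻².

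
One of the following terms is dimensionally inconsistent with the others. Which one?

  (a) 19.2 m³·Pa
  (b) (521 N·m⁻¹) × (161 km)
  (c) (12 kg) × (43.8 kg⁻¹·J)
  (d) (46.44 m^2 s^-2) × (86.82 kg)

(b)

Expand each in SI base units:
  (a) Pa·m³ = N·m⁻²·m³ = kg·m²·s⁻²
  (b) [kg·s⁻²] · [m] = kg·m·s⁻²
  (c) [kg] · [m²·s⁻²] = kg·m²·s⁻²
  (d) [m²·s⁻²] · [kg] = kg·m²·s⁻²
All reduce to kg·m²·s⁻² except (b), which is kg·m·s⁻².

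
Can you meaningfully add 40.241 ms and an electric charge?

Work out the base dimensions of each:
  40.241 ms:  s
  an electric charge:  [electric charge] = s·A
s ≠ s·A, so they cannot be added.

No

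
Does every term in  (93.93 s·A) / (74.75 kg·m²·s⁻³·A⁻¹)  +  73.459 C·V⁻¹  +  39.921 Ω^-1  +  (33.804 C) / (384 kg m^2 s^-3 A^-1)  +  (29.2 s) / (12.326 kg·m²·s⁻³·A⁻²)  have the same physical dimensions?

Work out the base dimensions of each:
  (93.93 s·A) / (74.75 kg·m²·s⁻³·A⁻¹):  [s·A] / [kg·m²·s⁻³·A⁻¹] = kg⁻¹·m⁻²·s⁴·A²
  73.459 C·V⁻¹:  C·V⁻¹ = s·A·(J·C⁻¹)⁻¹ = kg⁻¹·m⁻²·s⁴·A²
  39.921 Ω^-1:  Ω⁻¹ = (V·A⁻¹)⁻¹ = kg⁻¹·m⁻²·s³·A²
  (33.804 C) / (384 kg m^2 s^-3 A^-1):  [s·A] / [kg·m²·s⁻³·A⁻¹] = kg⁻¹·m⁻²·s⁴·A²
  (29.2 s) / (12.326 kg·m²·s⁻³·A⁻²):  [s] / [kg·m²·s⁻³·A⁻²] = kg⁻¹·m⁻²·s⁴·A²
The terms do not share a single dimension (kg⁻¹·m⁻²·s³·A² vs kg⁻¹·m⁻²·s⁴·A²).

No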